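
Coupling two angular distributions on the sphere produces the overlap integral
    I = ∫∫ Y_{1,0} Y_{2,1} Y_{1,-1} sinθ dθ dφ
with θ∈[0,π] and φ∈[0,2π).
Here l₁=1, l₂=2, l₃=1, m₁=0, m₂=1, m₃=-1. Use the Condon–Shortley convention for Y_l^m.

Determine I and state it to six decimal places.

-0.218510

m-sum 0 ✓  L=4 even ✓  1≤1≤3 ✓
Π(2lᵢ+1) = 3×5×3 = 45
triangle coeff Δ(1,2,1) = 1/30
Σ_t [1,1]: t=1:−1/1 = -1/1
(3j)²=2/15 [(1 2 1; 0 0 0)], sign=+1
Σ_t [1,1]: t=1:−1/2 = -1/2
(3j)²=1/10 [(1 2 1; 0 1 -1)], sign=-1
⇒ 4πI² = 3/5
I = (-1)√(3/5/(4π)) = -0.21850969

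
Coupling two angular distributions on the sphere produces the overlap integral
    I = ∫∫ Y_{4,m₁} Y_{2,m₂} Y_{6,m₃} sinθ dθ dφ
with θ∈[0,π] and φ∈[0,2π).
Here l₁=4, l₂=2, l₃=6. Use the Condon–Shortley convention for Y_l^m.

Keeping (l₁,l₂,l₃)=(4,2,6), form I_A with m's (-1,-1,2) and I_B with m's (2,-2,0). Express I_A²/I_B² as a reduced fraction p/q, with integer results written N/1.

224/15

Same 4,2,6: normalisation and zero-m 3j drop out of the ratio.
A: Δ: 0! 8! 4! / 13! → 1/6435; sum: t=0:+1/4320 = 1/4320; 3j²(4 2 6; -1 -1 2) = Δ·Π!·Σ² = 224/6435  (sign +1)
B: Δ: 0! 8! 4! / 13! → 1/6435; sum: t=0:+1/34560 = 1/34560; 3j²(4 2 6; 2 -2 0) = Δ·Π!·Σ² = 1/429  (sign +1)
I_A²/I_B² = (224/6435)/(1/429) = 224/15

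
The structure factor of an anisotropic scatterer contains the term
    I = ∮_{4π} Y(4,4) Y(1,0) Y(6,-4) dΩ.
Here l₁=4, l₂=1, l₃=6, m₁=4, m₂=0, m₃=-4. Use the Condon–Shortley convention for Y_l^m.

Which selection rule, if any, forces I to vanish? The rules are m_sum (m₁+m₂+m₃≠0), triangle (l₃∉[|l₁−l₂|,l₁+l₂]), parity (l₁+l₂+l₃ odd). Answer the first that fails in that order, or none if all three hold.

m₁+m₂+m₃ = 4 + 0 − 4 = 0  ✓
triangle: |4−1|=3 ≤ l₃=6 ≤ 4+1=5  ✗
parity: l₁+l₂+l₃ = 11 is odd

triangle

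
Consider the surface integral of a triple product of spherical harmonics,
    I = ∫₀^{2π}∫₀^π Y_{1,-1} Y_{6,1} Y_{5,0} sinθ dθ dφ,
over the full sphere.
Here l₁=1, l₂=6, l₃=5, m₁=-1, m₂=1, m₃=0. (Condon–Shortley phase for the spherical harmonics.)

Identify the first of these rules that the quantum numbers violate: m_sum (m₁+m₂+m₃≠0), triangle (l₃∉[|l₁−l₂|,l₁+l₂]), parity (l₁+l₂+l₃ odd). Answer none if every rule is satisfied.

none

m₁+m₂+m₃ = -1 + 1 + 0 = 0  ✓
triangle: |1−6|=5 ≤ l₃=5 ≤ 1+6=7  ✓
parity: l₁+l₂+l₃ = 12 is even  ✓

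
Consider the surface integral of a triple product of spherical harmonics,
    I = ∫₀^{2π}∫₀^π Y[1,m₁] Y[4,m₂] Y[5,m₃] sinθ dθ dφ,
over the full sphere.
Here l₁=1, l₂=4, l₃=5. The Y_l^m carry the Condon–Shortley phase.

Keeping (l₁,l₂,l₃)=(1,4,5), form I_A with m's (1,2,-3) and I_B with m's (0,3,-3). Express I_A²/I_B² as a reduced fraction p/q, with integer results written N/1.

7/4

Shared (l₁,l₂,l₃)=(1,4,5): N and (l;000)² cancel in I_A²/I_B².
A: Δ = 0!·2!·8!/11! = 1/495; Racah Σ t=0..0: t=0:+1/2880 = 1/2880; ⇒ 3j(1 4 5; 1 2 -3)² = 28/495, sgn +1
B: Δ = 0!·2!·8!/11! = 1/495; Racah Σ t=0..0: t=0:+1/5040 = 1/5040; ⇒ 3j(1 4 5; 0 3 -3)² = 16/495, sgn +1
I_A²/I_B² = (28/495)/(16/495) = 7/4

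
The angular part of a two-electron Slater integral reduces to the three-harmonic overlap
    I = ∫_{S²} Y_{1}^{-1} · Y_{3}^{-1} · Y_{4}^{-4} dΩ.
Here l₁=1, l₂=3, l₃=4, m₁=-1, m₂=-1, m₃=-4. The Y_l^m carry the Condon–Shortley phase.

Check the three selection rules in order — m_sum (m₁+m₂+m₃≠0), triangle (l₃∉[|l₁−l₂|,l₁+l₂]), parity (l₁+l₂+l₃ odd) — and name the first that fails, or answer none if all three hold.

m_sum

m₁+m₂+m₃ = -1 − 1 − 4 = -6  ✗
triangle: |1−3|=2 ≤ l₃=4 ≤ 1+3=4
parity: l₁+l₂+l₃ = 8 is even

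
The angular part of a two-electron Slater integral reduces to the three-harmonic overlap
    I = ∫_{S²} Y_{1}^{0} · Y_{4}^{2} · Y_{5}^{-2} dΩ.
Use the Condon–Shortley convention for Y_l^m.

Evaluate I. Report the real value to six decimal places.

m-sum 0 ✓  L=10 even ✓  3≤5≤5 ✓
Π(2lᵢ+1) = 3×9×11 = 297
triangle coeff Δ(1,4,5) = 1/495
Σ_t [0,0]: t=0:+1/576 = 1/576
(3j)²=5/99 [(1 4 5; 0 0 0)], sign=-1
Σ_t [0,0]: t=0:+1/1440 = 1/1440
(3j)²=7/165 [(1 4 5; 0 2 -2)], sign=-1
⇒ 4πI² = 7/11
I = (+1)√(7/11/(4π)) = 0.22503380

0.225034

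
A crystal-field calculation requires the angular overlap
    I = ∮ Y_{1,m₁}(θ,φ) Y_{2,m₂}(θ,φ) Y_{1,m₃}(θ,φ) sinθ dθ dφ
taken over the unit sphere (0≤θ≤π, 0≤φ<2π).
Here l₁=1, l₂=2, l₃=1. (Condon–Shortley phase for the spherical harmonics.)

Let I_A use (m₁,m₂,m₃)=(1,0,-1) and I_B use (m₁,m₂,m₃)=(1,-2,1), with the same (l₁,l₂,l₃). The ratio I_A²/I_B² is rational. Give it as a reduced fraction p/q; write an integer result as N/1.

Same 1,2,1: normalisation and zero-m 3j drop out of the ratio.
A: Δ: 2! 0! 2! / 5! → 1/30; sum: t=0:+1/4 = 1/4; 3j²(1 2 1; 1 0 -1) = Δ·Π!·Σ² = 1/30  (sign +1)
B: Δ: 2! 0! 2! / 5! → 1/30; sum: t=0:+1/4 = 1/4; 3j²(1 2 1; 1 -2 1) = Δ·Π!·Σ² = 1/5  (sign +1)
I_A²/I_B² = (1/30)/(1/5) = 1/6

1/6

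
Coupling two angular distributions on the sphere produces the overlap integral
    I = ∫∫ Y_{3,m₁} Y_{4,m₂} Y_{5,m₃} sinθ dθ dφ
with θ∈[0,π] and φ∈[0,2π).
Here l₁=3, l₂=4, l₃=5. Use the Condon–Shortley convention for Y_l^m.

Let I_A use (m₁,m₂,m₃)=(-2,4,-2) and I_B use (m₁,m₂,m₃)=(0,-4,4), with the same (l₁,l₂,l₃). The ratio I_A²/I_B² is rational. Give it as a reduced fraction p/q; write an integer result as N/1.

l's match ⇒ only the (l;m) 3-j factors differ between A and B.
A: triangle coeff Δ(3,4,5) = 1/180180; Σ_t [2,2]: t=2:+1/8640 = 1/8640; (3j)²=14/1287 [(3 4 5; -2 4 -2)], sign=-1
B: triangle coeff Δ(3,4,5) = 1/180180; Σ_t [0,0]: t=0:+1/8640 = 1/8640; (3j)²=28/715 [(3 4 5; 0 -4 4)], sign=-1
I_A²/I_B² = (14/1287)/(28/715) = 5/18

5/18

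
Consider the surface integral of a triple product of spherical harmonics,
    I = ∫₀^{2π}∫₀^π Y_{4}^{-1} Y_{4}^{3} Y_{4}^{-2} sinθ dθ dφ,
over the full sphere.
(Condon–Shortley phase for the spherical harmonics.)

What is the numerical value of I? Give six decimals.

m-sum 0 ✓  L=12 even ✓  0≤4≤8 ✓
Π(2lᵢ+1) = 9×9×9 = 729
triangle coeff Δ(4,4,4) = 1/450450
Σ_t [0,4]: t=0:+1/13824 t=1:−1/216 t=2:+1/64 t=3:−1/216 t=4:+1/13824 = 5/768
(3j)²=18/1001 [(4 4 4; 0 0 0)], sign=+1
Σ_t [3,4]: t=3:−1/576 t=4:+1/864 = -1/1728
(3j)²=5/1287 [(4 4 4; -1 3 -2)], sign=-1
⇒ 4πI² = 7290/143143
I = (-1)√(7290/143143/(4π)) = -0.06366105

-0.063661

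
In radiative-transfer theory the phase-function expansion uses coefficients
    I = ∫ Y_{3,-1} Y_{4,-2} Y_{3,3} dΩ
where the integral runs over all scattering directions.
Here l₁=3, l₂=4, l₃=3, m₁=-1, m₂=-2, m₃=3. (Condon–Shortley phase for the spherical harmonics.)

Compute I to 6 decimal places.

-0.188451

Checks pass: Σm=0; 10 even; l₃=3∈[1,7].
(2·3+1)(2·4+1)(2·3+1) = 441
Δ: 4! 2! 4! / 11! → 1/34650
sum: t=1:−1/72 t=2:+1/16 t=3:−1/72 = 5/144
3j²(3 4 3; 0 0 0) = Δ·Π!·Σ² = 2/77  (sign -1)
sum: t=2:+1/192 = 1/192
3j²(3 4 3; -1 -2 3) = Δ·Π!·Σ² = 3/77  (sign +1)
combine: 4πI² = 441·2/77·3/77 = 54/121
take √, sign -1: I = -0.18845135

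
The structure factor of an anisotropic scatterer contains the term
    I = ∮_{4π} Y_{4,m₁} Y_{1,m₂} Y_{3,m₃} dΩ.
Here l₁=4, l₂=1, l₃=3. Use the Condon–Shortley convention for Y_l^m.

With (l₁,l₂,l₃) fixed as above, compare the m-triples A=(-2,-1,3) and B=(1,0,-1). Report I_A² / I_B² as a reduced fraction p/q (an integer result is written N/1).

Same 4,1,3: normalisation and zero-m 3j drop out of the ratio.
A: Δ: 2! 6! 0! / 9! → 1/252; sum: t=0:+1/1440 = 1/1440; 3j²(4 1 3; -2 -1 3) = Δ·Π!·Σ² = 1/252  (sign +1)
B: Δ: 2! 6! 0! / 9! → 1/252; sum: t=1:−1/48 = -1/48; 3j²(4 1 3; 1 0 -1) = Δ·Π!·Σ² = 5/84  (sign -1)
I_A²/I_B² = (1/252)/(5/84) = 1/15

1/15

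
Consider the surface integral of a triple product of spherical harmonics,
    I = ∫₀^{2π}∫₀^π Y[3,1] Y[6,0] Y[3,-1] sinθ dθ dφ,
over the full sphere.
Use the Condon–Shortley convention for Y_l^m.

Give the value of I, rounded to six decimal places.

0.177816

Rules hold: Σm=0, L=12 even, 3≤3≤9.
N = 7·13·7 = 637
Δ = 6!·0!·6!/13! = 1/12012
Racah Σ t=3..3: t=3:−1/1296 = -1/1296
⇒ 3j(3 6 3; 0 0 0)² = 100/3003, sgn +1
Racah Σ t=2..2: t=2:+1/2304 = 1/2304
⇒ 3j(3 6 3; 1 0 -1)² = 75/4004, sgn +1
4πI² = N·(3j₀)²·(3jₘ)² = 625/1573
I = +1·√(0.39733/4π) = 0.17781595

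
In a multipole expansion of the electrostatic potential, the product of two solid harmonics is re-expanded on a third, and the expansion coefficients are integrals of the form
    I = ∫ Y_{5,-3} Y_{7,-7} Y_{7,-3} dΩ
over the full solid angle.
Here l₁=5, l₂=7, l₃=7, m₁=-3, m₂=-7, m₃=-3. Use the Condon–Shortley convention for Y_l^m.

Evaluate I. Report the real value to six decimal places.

0.000000

Σmᵢ = -13 ≠ 0, so the φ-integral vanishes; I = 0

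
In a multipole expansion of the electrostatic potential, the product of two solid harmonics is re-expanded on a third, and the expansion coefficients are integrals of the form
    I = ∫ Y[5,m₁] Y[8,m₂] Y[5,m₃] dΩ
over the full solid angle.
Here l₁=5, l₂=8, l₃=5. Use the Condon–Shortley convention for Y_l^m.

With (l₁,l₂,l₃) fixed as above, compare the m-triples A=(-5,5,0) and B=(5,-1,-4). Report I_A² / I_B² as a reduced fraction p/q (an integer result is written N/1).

Same 5,8,5: normalisation and zero-m 3j drop out of the ratio.
A: Δ: 8! 2! 8! / 19! → 1/37413090; sum: t=8:+1/58060800 = 1/58060800; 3j²(5 8 5; -5 5 0) = Δ·Π!·Σ² = 5/323  (sign -1)
B: Δ: 8! 2! 8! / 19! → 1/37413090; sum: t=0:+1/406425600 = 1/406425600; 3j²(5 8 5; 5 -1 -4) = Δ·Π!·Σ² = 18/46189  (sign -1)
I_A²/I_B² = (5/323)/(18/46189) = 715/18

715/18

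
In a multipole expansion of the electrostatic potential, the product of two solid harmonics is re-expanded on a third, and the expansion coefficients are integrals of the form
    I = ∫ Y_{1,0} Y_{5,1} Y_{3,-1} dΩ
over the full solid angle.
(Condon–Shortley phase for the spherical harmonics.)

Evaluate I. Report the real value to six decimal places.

0.000000

|1−5|≤3≤1+5 violated ⇒ I = 0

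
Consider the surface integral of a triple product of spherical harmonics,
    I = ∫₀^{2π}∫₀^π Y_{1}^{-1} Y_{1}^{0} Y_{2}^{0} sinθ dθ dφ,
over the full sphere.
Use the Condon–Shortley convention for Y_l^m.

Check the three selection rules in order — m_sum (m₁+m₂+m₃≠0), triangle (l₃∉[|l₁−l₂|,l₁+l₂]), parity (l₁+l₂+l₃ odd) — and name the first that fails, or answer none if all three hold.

m_sum

Σmᵢ = -1  ✗
l₃∈[|l₁−l₂|,l₁+l₂]=[0,2], have l₃=2
Σlᵢ = 4 ⇒ even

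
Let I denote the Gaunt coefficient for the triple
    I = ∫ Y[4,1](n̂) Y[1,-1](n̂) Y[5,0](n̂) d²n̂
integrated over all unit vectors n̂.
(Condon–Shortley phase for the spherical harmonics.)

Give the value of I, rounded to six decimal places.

Rules hold: Σm=0, L=10 even, 3≤5≤5.
N = 9·3·11 = 297
Δ = 0!·8!·2!/11! = 1/495
Racah Σ t=0..0: t=0:+1/576 = 1/576
⇒ 3j(4 1 5; 0 0 0)² = 5/99, sgn -1
Racah Σ t=0..0: t=0:+1/1440 = 1/1440
⇒ 3j(4 1 5; 1 -1 0)² = 2/99, sgn -1
4πI² = N·(3j₀)²·(3jₘ)² = 10/33
I = +1·√(0.30303/4π) = 0.15528807

0.155288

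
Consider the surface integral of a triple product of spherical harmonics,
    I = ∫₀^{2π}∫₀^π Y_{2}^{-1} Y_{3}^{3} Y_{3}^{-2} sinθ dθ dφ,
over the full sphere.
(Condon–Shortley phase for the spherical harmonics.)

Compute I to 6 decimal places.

Rules hold: Σm=0, L=8 even, 1≤3≤5.
N = 5·7·7 = 245
Δ = 2!·2!·4!/9! = 1/3780
Racah Σ t=0..2: t=0:+1/24 t=1:−1/4 t=2:+1/24 = -1/6
⇒ 3j(2 3 3; 0 0 0)² = 4/105, sgn +1
Racah Σ t=2..2: t=2:+1/48 = 1/48
⇒ 3j(2 3 3; -1 3 -2)² = 5/84, sgn -1
4πI² = N·(3j₀)²·(3jₘ)² = 5/9
I = -1·√(0.555556/4π) = -0.21026104

-0.210261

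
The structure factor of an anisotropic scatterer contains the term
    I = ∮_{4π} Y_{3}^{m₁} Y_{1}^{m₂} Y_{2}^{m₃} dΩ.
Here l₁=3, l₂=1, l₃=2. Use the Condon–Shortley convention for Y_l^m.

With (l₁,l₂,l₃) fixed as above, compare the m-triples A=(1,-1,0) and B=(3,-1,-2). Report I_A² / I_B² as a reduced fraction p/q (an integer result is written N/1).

2/5

Shared (l₁,l₂,l₃)=(3,1,2): N and (l;000)² cancel in I_A²/I_B².
A: Δ = 2!·4!·0!/7! = 1/105; Racah Σ t=0..0: t=0:+1/8 = 1/8; ⇒ 3j(3 1 2; 1 -1 0)² = 2/35, sgn +1
B: Δ = 2!·4!·0!/7! = 1/105; Racah Σ t=0..0: t=0:+1/48 = 1/48; ⇒ 3j(3 1 2; 3 -1 -2)² = 1/7, sgn +1
I_A²/I_B² = (2/35)/(1/7) = 2/5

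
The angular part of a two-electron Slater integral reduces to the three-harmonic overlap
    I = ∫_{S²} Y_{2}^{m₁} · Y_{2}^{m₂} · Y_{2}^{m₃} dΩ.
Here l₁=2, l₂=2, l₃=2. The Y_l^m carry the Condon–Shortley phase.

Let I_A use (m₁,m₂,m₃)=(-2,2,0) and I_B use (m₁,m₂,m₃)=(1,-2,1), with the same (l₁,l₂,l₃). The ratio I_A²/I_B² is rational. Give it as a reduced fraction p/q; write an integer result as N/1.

Same 2,2,2: normalisation and zero-m 3j drop out of the ratio.
A: Δ: 2! 2! 2! / 7! → 1/630; sum: t=2:+1/8 = 1/8; 3j²(2 2 2; -2 2 0) = Δ·Π!·Σ² = 2/35  (sign +1)
B: Δ: 2! 2! 2! / 7! → 1/630; sum: t=0:+1/4 = 1/4; 3j²(2 2 2; 1 -2 1) = Δ·Π!·Σ² = 3/35  (sign -1)
I_A²/I_B² = (2/35)/(3/35) = 2/3

2/3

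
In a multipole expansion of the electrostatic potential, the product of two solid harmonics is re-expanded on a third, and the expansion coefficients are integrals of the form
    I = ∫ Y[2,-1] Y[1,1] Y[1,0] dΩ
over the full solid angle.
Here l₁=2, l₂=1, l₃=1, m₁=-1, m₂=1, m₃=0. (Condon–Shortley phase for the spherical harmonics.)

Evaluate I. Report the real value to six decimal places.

-0.218510

Checks pass: Σm=0; 4 even; l₃=1∈[1,3].
(2·2+1)(2·1+1)(2·1+1) = 45
Δ: 2! 2! 0! / 5! → 1/30
sum: t=1:−1/1 = -1/1
3j²(2 1 1; 0 0 0) = Δ·Π!·Σ² = 2/15  (sign +1)
sum: t=2:+1/2 = 1/2
3j²(2 1 1; -1 1 0) = Δ·Π!·Σ² = 1/10  (sign -1)
combine: 4πI² = 45·2/15·1/10 = 3/5
take √, sign -1: I = -0.21850969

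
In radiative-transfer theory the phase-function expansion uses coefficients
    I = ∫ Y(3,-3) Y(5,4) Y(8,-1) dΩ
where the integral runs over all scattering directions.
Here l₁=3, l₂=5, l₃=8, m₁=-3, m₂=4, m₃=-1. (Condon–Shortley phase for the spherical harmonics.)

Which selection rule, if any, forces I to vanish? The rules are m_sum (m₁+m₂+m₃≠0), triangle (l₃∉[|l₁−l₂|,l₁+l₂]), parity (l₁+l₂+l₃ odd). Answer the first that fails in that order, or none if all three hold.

none

m₁+m₂+m₃ = -3 + 4 − 1 = 0  ✓
triangle: |3−5|=2 ≤ l₃=8 ≤ 3+5=8  ✓
parity: l₁+l₂+l₃ = 16 is even  ✓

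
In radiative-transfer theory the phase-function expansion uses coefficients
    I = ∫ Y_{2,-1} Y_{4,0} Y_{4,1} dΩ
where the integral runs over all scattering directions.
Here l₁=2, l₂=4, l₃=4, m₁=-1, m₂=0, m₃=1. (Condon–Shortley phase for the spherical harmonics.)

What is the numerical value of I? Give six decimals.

m-sum 0 ✓  L=10 even ✓  2≤4≤6 ✓
Π(2lᵢ+1) = 5×9×9 = 405
triangle coeff Δ(2,4,4) = 1/13860
Σ_t [0,2]: t=0:+1/192 t=1:−1/36 t=2:+1/192 = -5/288
(3j)²=20/693 [(2 4 4; 0 0 0)], sign=-1
Σ_t [1,2]: t=1:−1/72 t=2:+1/96 = -1/288
(3j)²=1/462 [(2 4 4; -1 0 1)], sign=+1
⇒ 4πI² = 150/5929
I = (-1)√(150/5929/(4π)) = -0.04486937

-0.044869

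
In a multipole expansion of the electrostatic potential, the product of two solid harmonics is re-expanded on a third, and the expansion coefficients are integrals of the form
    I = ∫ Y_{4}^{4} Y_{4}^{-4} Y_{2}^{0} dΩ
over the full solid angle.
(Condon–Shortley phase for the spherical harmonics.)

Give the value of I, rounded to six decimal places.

m-sum 0 ✓  L=10 even ✓  0≤2≤8 ✓
Π(2lᵢ+1) = 9×9×5 = 405
triangle coeff Δ(4,4,2) = 1/13860
Σ_t [2,4]: t=2:+1/192 t=3:−1/36 t=4:+1/192 = -5/288
(3j)²=20/693 [(4 4 2; 0 0 0)], sign=-1
Σ_t [0,0]: t=0:+1/2880 = 1/2880
(3j)²=28/495 [(4 4 2; 4 -4 0)], sign=+1
⇒ 4πI² = 80/121
I = (-1)√(80/121/(4π)) = -0.22937568

-0.229376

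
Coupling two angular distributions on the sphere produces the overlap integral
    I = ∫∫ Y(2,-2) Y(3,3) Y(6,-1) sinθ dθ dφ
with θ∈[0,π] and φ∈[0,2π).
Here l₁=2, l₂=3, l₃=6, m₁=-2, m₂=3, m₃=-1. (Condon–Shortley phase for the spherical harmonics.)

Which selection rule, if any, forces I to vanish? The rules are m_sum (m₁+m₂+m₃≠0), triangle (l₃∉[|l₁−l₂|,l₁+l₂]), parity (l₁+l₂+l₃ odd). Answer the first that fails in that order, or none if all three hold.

Σmᵢ = 0  ✓
l₃∈[|l₁−l₂|,l₁+l₂]=[1,5], have l₃=6  ✗
Σlᵢ = 11 ⇒ odd

triangle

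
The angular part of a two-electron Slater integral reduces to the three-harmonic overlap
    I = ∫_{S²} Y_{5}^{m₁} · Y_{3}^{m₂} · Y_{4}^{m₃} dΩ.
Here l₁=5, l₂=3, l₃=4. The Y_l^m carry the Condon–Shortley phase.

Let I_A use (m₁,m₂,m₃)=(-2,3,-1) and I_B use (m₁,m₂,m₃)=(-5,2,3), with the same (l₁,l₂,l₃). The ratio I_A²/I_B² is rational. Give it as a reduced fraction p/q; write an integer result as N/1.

5/7

l's match ⇒ only the (l;m) 3-j factors differ between A and B.
A: triangle coeff Δ(5,3,4) = 1/180180; Σ_t [4,4]: t=4:+1/1728 = 1/1728; (3j)²=25/858 [(5 3 4; -2 3 -1)], sign=-1
B: triangle coeff Δ(5,3,4) = 1/180180; Σ_t [4,4]: t=4:+1/17280 = 1/17280; (3j)²=35/858 [(5 3 4; -5 2 3)], sign=-1
I_A²/I_B² = (25/858)/(35/858) = 5/7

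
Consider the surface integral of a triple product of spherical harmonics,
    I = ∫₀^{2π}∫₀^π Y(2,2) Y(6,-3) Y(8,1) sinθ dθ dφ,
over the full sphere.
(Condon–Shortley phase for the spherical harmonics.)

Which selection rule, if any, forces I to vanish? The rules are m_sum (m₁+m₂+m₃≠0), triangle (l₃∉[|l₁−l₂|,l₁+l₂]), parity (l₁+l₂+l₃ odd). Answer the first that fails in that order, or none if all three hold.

Σmᵢ = 0  ✓
l₃∈[|l₁−l₂|,l₁+l₂]=[4,8], have l₃=8  ✓
Σlᵢ = 16 ⇒ even  ✓

none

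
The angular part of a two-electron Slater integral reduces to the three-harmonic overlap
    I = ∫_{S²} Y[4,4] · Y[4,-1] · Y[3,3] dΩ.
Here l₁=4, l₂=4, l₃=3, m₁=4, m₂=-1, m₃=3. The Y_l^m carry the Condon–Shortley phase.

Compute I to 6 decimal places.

4 − 1 + 3 = 6 ≠ 0: azimuthal integral kills it; I = 0

0.000000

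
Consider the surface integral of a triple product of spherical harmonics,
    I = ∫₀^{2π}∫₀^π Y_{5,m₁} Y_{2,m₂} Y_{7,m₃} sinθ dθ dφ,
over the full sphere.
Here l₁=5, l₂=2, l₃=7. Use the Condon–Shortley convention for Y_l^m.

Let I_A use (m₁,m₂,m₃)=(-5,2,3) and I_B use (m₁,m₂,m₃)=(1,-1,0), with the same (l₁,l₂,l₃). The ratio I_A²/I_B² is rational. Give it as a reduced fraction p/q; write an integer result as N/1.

1/245

Shared (l₁,l₂,l₃)=(5,2,7): N and (l;000)² cancel in I_A²/I_B².
A: Δ = 0!·10!·4!/15! = 1/15015; Racah Σ t=0..0: t=0:+1/87091200 = 1/87091200; ⇒ 3j(5 2 7; -5 2 3)² = 1/15015, sgn +1
B: Δ = 0!·10!·4!/15! = 1/15015; Racah Σ t=0..0: t=0:+1/103680 = 1/103680; ⇒ 3j(5 2 7; 1 -1 0)² = 7/429, sgn -1
I_A²/I_B² = (1/15015)/(7/429) = 1/245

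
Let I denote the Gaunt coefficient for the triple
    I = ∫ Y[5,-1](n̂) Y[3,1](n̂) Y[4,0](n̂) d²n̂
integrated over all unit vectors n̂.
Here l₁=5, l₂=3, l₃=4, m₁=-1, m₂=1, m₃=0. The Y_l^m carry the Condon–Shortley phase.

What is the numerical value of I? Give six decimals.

-0.086020

Checks pass: Σm=0; 12 even; l₃=4∈[2,8].
(2·5+1)(2·3+1)(2·4+1) = 693
Δ: 4! 6! 2! / 13! → 1/180180
sum: t=1:−1/576 t=2:+1/144 t=3:−1/576 = 1/288
3j²(5 3 4; 0 0 0) = Δ·Π!·Σ² = 20/1001  (sign +1)
sum: t=2:+1/384 t=3:−1/216 t=4:+1/2304 = -11/6912
3j²(5 3 4; -1 1 0) = Δ·Π!·Σ² = 11/1638  (sign -1)
combine: 4πI² = 693·20/1001·11/1638 = 110/1183
take √, sign -1: I = -0.08601992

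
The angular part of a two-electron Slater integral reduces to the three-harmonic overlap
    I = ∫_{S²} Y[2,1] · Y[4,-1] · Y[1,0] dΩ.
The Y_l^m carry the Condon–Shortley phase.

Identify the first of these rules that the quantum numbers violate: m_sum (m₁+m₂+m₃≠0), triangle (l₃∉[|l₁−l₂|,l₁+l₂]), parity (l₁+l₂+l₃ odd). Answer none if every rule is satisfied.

triangle

azimuthal sum: 1 − 1 + 0 = 0  ✓
2 ≤ 1 ≤ 6 (triangle on l)  ✗
L = 2 + 4 + 1 = 7 (odd)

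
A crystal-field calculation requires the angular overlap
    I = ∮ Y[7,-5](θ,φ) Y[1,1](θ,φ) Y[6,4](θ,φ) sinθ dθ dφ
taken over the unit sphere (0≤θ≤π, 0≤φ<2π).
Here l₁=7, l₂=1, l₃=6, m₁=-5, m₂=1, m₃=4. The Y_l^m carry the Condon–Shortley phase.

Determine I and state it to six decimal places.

-0.284256

Rules hold: Σm=0, L=14 even, 6≤6≤8.
N = 15·3·13 = 585
Δ = 2!·12!·0!/15! = 1/1365
Racah Σ t=1..1: t=1:−1/518400 = -1/518400
⇒ 3j(7 1 6; 0 0 0)² = 7/195, sgn -1
Racah Σ t=2..2: t=2:+1/14515200 = 1/14515200
⇒ 3j(7 1 6; -5 1 4)² = 22/455, sgn +1
4πI² = N·(3j₀)²·(3jₘ)² = 66/65
I = -1·√(1.01538/4π) = -0.28425647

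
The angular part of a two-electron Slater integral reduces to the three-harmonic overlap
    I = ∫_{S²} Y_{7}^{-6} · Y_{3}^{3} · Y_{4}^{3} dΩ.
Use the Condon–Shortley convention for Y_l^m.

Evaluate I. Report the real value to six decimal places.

0.279120

Rules hold: Σm=0, L=14 even, 4≤4≤10.
N = 15·7·9 = 945
Δ = 6!·8!·0!/15! = 1/45045
Racah Σ t=3..3: t=3:−1/20736 = -1/20736
⇒ 3j(7 3 4; 0 0 0)² = 35/1287, sgn -1
Racah Σ t=6..6: t=6:+1/3628800 = 1/3628800
⇒ 3j(7 3 4; -6 3 3)² = 4/105, sgn -1
4πI² = N·(3j₀)²·(3jₘ)² = 140/143
I = +1·√(0.979021/4π) = 0.27912007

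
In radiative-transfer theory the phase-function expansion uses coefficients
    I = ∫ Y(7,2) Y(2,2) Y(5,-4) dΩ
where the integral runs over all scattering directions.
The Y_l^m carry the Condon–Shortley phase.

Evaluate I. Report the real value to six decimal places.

0.025340

Rules hold: Σm=0, L=14 even, 5≤5≤9.
N = 15·5·11 = 825
Δ = 4!·10!·0!/15! = 1/15015
Racah Σ t=2..2: t=2:+1/57600 = 1/57600
⇒ 3j(7 2 5; 0 0 0)² = 21/715, sgn -1
Racah Σ t=4..4: t=4:+1/8709120 = 1/8709120
⇒ 3j(7 2 5; 2 2 -4)² = 1/3003, sgn -1
4πI² = N·(3j₀)²·(3jₘ)² = 15/1859
I = +1·√(0.00806885/4π) = 0.02533967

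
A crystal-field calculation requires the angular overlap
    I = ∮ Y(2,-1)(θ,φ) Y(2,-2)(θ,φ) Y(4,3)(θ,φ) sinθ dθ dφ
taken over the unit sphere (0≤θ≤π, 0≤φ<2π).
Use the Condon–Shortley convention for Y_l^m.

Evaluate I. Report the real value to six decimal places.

-0.238414

m-sum 0 ✓  L=8 even ✓  0≤4≤4 ✓
Π(2lᵢ+1) = 5×5×9 = 225
triangle coeff Δ(2,2,4) = 1/630
Σ_t [0,0]: t=0:+1/16 = 1/16
(3j)²=2/35 [(2 2 4; 0 0 0)], sign=+1
Σ_t [0,0]: t=0:+1/144 = 1/144
(3j)²=1/18 [(2 2 4; -1 -2 3)], sign=-1
⇒ 4πI² = 5/7
I = (-1)√(5/7/(4π)) = -0.23841361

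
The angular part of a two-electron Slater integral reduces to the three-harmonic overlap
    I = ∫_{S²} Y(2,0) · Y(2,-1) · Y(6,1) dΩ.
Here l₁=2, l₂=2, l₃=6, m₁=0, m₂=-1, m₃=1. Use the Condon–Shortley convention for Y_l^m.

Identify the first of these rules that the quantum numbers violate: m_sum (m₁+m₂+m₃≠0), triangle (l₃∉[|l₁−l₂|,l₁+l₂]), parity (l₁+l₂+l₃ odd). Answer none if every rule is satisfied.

azimuthal sum: 0 − 1 + 1 = 0  ✓
0 ≤ 6 ≤ 4 (triangle on l)  ✗
L = 2 + 2 + 6 = 10 (even)

triangle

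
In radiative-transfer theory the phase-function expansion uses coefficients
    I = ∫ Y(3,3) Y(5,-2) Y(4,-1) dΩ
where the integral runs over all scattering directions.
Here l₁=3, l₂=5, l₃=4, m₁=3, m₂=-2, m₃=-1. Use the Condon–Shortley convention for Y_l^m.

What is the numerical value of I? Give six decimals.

Checks pass: Σm=0; 12 even; l₃=4∈[2,8].
(2·3+1)(2·5+1)(2·4+1) = 693
Δ: 4! 2! 6! / 13! → 1/180180
sum: t=1:−1/576 t=2:+1/144 t=3:−1/576 = 1/288
3j²(3 5 4; 0 0 0) = Δ·Π!·Σ² = 20/1001  (sign +1)
sum: t=0:+1/1728 = 1/1728
3j²(3 5 4; 3 -2 -1) = Δ·Π!·Σ² = 25/858  (sign -1)
combine: 4πI² = 693·20/1001·25/858 = 750/1859
take √, sign -1: I = -0.17917854

-0.179179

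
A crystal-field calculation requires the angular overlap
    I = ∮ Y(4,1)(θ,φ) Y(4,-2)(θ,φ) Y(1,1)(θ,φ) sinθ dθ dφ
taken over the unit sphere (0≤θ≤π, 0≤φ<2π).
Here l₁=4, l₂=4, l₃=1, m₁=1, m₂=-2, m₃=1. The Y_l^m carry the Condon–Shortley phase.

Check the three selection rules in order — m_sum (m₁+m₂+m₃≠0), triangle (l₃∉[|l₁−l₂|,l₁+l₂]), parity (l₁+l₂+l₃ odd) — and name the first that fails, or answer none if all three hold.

parity

azimuthal sum: 1 − 2 + 1 = 0  ✓
0 ≤ 1 ≤ 8 (triangle on l)  ✓
L = 4 + 4 + 1 = 9 (odd)  ✗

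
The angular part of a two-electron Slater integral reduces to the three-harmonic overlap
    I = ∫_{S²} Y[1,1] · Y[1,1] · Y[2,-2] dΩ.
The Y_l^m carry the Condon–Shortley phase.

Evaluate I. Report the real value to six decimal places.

Checks pass: Σm=0; 4 even; l₃=2∈[0,2].
(2·1+1)(2·1+1)(2·2+1) = 45
Δ: 0! 2! 2! / 5! → 1/30
sum: t=0:+1/1 = 1/1
3j²(1 1 2; 0 0 0) = Δ·Π!·Σ² = 2/15  (sign +1)
sum: t=0:+1/4 = 1/4
3j²(1 1 2; 1 1 -2) = Δ·Π!·Σ² = 1/5  (sign +1)
combine: 4πI² = 45·2/15·1/5 = 6/5
take √, sign +1: I = 0.30901936

0.309019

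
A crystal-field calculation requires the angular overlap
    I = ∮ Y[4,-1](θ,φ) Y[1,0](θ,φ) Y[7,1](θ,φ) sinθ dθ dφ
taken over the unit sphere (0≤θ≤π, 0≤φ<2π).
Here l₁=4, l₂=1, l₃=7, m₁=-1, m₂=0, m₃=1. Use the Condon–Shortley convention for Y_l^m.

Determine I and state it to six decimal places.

0.000000

|4−1|≤7≤4+1 violated ⇒ I = 0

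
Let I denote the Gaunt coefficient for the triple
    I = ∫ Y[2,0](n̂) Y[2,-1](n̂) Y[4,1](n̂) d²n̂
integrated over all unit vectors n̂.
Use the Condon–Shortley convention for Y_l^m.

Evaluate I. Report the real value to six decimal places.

-0.220728

m-sum 0 ✓  L=8 even ✓  0≤4≤4 ✓
Π(2lᵢ+1) = 5×5×9 = 225
triangle coeff Δ(2,2,4) = 1/630
Σ_t [0,0]: t=0:+1/16 = 1/16
(3j)²=2/35 [(2 2 4; 0 0 0)], sign=+1
Σ_t [0,0]: t=0:+1/24 = 1/24
(3j)²=1/21 [(2 2 4; 0 -1 1)], sign=-1
⇒ 4πI² = 30/49
I = (-1)√(30/49/(4π)) = -0.22072812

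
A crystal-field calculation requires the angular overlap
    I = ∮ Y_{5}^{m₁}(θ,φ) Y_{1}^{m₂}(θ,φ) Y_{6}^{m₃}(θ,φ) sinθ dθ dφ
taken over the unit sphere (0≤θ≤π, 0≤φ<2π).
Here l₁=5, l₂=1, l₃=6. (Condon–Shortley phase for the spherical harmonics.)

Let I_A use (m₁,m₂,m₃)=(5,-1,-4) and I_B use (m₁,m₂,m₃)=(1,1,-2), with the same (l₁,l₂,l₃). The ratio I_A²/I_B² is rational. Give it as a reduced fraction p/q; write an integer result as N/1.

Same 5,1,6: normalisation and zero-m 3j drop out of the ratio.
A: Δ: 0! 10! 2! / 13! → 1/858; sum: t=0:+1/7257600 = 1/7257600; 3j²(5 1 6; 5 -1 -4) = Δ·Π!·Σ² = 1/858  (sign +1)
B: Δ: 0! 10! 2! / 13! → 1/858; sum: t=0:+1/34560 = 1/34560; 3j²(5 1 6; 1 1 -2) = Δ·Π!·Σ² = 14/429  (sign +1)
I_A²/I_B² = (1/858)/(14/429) = 1/28

1/28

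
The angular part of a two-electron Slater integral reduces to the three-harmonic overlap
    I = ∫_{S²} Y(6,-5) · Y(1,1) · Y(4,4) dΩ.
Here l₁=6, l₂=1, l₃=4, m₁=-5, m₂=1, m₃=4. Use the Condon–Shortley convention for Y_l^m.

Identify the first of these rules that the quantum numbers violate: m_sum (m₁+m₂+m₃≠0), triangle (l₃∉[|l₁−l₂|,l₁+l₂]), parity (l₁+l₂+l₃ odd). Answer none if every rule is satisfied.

triangle

azimuthal sum: -5 + 1 + 4 = 0  ✓
5 ≤ 4 ≤ 7 (triangle on l)  ✗
L = 6 + 1 + 4 = 11 (odd)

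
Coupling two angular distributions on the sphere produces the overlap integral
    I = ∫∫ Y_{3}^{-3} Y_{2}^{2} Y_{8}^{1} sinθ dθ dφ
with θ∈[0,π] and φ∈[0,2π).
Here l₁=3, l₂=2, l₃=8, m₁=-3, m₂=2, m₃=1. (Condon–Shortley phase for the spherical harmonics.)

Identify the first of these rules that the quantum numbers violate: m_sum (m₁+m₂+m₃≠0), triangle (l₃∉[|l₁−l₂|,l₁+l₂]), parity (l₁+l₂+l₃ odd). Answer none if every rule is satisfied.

Σmᵢ = 0  ✓
l₃∈[|l₁−l₂|,l₁+l₂]=[1,5], have l₃=8  ✗
Σlᵢ = 13 ⇒ odd

triangle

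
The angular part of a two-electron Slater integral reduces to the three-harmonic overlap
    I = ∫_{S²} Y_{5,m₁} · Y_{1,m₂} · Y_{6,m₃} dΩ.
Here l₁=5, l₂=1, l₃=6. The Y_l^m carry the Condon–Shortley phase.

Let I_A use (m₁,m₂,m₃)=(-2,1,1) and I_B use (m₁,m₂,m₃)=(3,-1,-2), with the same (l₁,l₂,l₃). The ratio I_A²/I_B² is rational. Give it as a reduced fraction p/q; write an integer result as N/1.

l's match ⇒ only the (l;m) 3-j factors differ between A and B.
A: triangle coeff Δ(5,1,6) = 1/858; Σ_t [0,0]: t=0:+1/60480 = 1/60480; (3j)²=5/429 [(5 1 6; -2 1 1)], sign=-1
B: triangle coeff Δ(5,1,6) = 1/858; Σ_t [0,0]: t=0:+1/161280 = 1/161280; (3j)²=1/143 [(5 1 6; 3 -1 -2)], sign=+1
I_A²/I_B² = (5/429)/(1/143) = 5/3

5/3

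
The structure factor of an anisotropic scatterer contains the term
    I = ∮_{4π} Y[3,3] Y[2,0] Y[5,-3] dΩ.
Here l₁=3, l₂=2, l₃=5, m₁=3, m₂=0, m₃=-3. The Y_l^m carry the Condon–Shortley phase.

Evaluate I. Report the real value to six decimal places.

Checks pass: Σm=0; 10 even; l₃=5∈[1,5].
(2·3+1)(2·2+1)(2·5+1) = 385
Δ: 0! 6! 4! / 11! → 1/2310
sum: t=0:+1/144 = 1/144
3j²(3 2 5; 0 0 0) = Δ·Π!·Σ² = 10/231  (sign -1)
sum: t=0:+1/2880 = 1/2880
3j²(3 2 5; 3 0 -3) = Δ·Π!·Σ² = 2/165  (sign +1)
combine: 4πI² = 385·10/231·2/165 = 20/99
take √, sign -1: I = -0.12679218

-0.126792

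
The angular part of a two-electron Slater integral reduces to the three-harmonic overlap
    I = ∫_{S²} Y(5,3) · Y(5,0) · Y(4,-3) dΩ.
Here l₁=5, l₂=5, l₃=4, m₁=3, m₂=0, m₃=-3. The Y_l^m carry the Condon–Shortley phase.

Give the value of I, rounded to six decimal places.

0.130198

m-sum 0 ✓  L=14 even ✓  0≤4≤10 ✓
Π(2lᵢ+1) = 11×11×9 = 1089
triangle coeff Δ(5,5,4) = 1/3153150
Σ_t [1,5]: t=1:−1/69120 t=2:+1/1728 t=3:−1/576 t=4:+1/1728 t=5:−1/69120 = -7/11520
(3j)²=2/143 [(5 5 4; 0 0 0)], sign=-1
Σ_t [1,2]: t=1:−1/17280 t=2:+1/6912 = 1/11520
(3j)²=2/143 [(5 5 4; 3 0 -3)], sign=-1
⇒ 4πI² = 36/169
I = (+1)√(36/169/(4π)) = 0.13019760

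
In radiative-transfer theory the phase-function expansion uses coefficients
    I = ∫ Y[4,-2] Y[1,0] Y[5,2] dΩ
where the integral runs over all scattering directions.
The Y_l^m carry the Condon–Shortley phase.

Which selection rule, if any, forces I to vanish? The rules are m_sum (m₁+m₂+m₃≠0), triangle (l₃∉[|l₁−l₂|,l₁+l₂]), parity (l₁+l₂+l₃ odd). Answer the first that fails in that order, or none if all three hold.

none

Σmᵢ = 0  ✓
l₃∈[|l₁−l₂|,l₁+l₂]=[3,5], have l₃=5  ✓
Σlᵢ = 10 ⇒ even  ✓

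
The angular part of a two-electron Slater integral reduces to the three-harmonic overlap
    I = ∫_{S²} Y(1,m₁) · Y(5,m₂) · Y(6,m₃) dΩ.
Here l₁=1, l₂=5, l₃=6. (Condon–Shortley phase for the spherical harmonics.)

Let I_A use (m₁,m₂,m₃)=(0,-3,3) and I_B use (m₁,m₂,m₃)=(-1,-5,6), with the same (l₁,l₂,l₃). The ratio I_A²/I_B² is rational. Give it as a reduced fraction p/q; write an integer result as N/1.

Same 1,5,6: normalisation and zero-m 3j drop out of the ratio.
A: Δ: 0! 2! 10! / 13! → 1/858; sum: t=0:+1/80640 = 1/80640; 3j²(1 5 6; 0 -3 3) = Δ·Π!·Σ² = 9/286  (sign -1)
B: Δ: 0! 2! 10! / 13! → 1/858; sum: t=0:+1/7257600 = 1/7257600; 3j²(1 5 6; -1 -5 6) = Δ·Π!·Σ² = 1/13  (sign +1)
I_A²/I_B² = (9/286)/(1/13) = 9/22

9/22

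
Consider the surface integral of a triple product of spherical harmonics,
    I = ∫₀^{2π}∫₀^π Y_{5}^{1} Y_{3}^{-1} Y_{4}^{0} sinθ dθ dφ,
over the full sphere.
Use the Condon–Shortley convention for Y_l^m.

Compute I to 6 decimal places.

m-sum 0 ✓  L=12 even ✓  2≤4≤8 ✓
Π(2lᵢ+1) = 11×7×9 = 693
triangle coeff Δ(5,3,4) = 1/180180
Σ_t [1,3]: t=1:−1/576 t=2:+1/144 t=3:−1/576 = 1/288
(3j)²=20/1001 [(5 3 4; 0 0 0)], sign=+1
Σ_t [0,2]: t=0:+1/2304 t=1:−1/216 t=2:+1/384 = -11/6912
(3j)²=11/1638 [(5 3 4; 1 -1 0)], sign=-1
⇒ 4πI² = 110/1183
I = (-1)√(110/1183/(4π)) = -0.08601992

-0.086020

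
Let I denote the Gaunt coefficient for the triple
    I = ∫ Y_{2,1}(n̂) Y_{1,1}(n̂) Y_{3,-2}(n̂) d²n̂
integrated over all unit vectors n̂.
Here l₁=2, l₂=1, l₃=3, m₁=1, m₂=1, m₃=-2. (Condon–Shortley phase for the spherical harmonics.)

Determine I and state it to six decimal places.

Rules hold: Σm=0, L=6 even, 1≤3≤3.
N = 5·3·7 = 105
Δ = 0!·4!·2!/7! = 1/105
Racah Σ t=0..0: t=0:+1/4 = 1/4
⇒ 3j(2 1 3; 0 0 0)² = 3/35, sgn -1
Racah Σ t=0..0: t=0:+1/12 = 1/12
⇒ 3j(2 1 3; 1 1 -2)² = 2/21, sgn -1
4πI² = N·(3j₀)²·(3jₘ)² = 6/7
I = +1·√(0.857143/4π) = 0.26116903

0.261169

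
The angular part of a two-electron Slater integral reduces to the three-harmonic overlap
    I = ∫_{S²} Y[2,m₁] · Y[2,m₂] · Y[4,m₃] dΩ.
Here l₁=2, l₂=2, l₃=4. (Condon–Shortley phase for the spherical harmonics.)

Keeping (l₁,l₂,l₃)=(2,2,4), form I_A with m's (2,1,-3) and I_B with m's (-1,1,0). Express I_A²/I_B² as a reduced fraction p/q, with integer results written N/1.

35/16

Shared (l₁,l₂,l₃)=(2,2,4): N and (l;000)² cancel in I_A²/I_B².
A: Δ = 0!·4!·4!/9! = 1/630; Racah Σ t=0..0: t=0:+1/144 = 1/144; ⇒ 3j(2 2 4; 2 1 -3)² = 1/18, sgn -1
B: Δ = 0!·4!·4!/9! = 1/630; Racah Σ t=0..0: t=0:+1/36 = 1/36; ⇒ 3j(2 2 4; -1 1 0)² = 8/315, sgn +1
I_A²/I_B² = (1/18)/(8/315) = 35/16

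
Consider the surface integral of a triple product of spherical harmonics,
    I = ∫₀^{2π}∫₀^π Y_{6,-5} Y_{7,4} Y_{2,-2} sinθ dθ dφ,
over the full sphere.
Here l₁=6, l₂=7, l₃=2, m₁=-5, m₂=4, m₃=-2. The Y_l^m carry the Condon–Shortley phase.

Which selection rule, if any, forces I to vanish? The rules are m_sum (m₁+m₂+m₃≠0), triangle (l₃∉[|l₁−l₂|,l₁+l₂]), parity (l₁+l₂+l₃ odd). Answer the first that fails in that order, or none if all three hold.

azimuthal sum: -5 + 4 − 2 = -3  ✗
1 ≤ 2 ≤ 13 (triangle on l)
L = 6 + 7 + 2 = 15 (odd)

m_sum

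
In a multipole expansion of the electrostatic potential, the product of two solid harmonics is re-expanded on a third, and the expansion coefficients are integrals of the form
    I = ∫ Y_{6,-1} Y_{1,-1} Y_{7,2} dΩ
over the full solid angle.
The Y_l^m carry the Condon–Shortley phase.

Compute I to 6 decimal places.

0.209937

m-sum 0 ✓  L=14 even ✓  5≤7≤7 ✓
Π(2lᵢ+1) = 13×3×15 = 585
triangle coeff Δ(6,1,7) = 1/1365
Σ_t [0,0]: t=0:+1/518400 = 1/518400
(3j)²=7/195 [(6 1 7; 0 0 0)], sign=-1
Σ_t [0,0]: t=0:+1/1209600 = 1/1209600
(3j)²=12/455 [(6 1 7; -1 -1 2)], sign=-1
⇒ 4πI² = 36/65
I = (+1)√(36/65/(4π)) = 0.20993732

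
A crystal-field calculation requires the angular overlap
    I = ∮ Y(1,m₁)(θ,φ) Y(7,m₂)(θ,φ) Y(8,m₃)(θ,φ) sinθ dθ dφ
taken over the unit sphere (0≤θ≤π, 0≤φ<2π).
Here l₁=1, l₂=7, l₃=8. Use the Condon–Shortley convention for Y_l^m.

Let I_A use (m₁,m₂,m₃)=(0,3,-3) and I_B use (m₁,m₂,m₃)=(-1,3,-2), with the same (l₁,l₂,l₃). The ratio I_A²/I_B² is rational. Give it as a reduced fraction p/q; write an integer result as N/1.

11/3

Shared (l₁,l₂,l₃)=(1,7,8): N and (l;000)² cancel in I_A²/I_B².
A: Δ = 0!·2!·14!/17! = 1/2040; Racah Σ t=0..0: t=0:+1/87091200 = 1/87091200; ⇒ 3j(1 7 8; 0 3 -3)² = 11/408, sgn -1
B: Δ = 0!·2!·14!/17! = 1/2040; Racah Σ t=0..0: t=0:+1/174182400 = 1/174182400; ⇒ 3j(1 7 8; -1 3 -2)² = 1/136, sgn +1
I_A²/I_B² = (11/408)/(1/136) = 11/3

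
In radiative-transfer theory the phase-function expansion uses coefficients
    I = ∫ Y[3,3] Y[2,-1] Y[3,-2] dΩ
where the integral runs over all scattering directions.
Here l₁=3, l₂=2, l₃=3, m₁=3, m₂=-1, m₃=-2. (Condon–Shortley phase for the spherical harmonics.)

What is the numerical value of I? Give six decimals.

Rules hold: Σm=0, L=8 even, 1≤3≤5.
N = 7·5·7 = 245
Δ = 2!·4!·2!/9! = 1/3780
Racah Σ t=0..2: t=0:+1/24 t=1:−1/4 t=2:+1/24 = -1/6
⇒ 3j(3 2 3; 0 0 0)² = 4/105, sgn +1
Racah Σ t=0..0: t=0:+1/48 = 1/48
⇒ 3j(3 2 3; 3 -1 -2)² = 5/84, sgn -1
4πI² = N·(3j₀)²·(3jₘ)² = 5/9
I = -1·√(0.555556/4π) = -0.21026104

-0.210261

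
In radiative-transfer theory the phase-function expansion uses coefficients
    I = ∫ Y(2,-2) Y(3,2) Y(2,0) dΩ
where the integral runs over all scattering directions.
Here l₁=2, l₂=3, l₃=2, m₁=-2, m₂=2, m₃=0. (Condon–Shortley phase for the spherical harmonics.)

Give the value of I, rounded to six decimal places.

0.000000

l₁+l₂+l₃=7 is odd: 3j(l;000)=0 ⇒ I=0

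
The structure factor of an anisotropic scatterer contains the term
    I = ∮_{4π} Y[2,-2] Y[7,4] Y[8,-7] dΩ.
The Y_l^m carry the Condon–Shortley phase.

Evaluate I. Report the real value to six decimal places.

Σmᵢ = -5 ≠ 0, so the φ-integral vanishes; I = 0

0.000000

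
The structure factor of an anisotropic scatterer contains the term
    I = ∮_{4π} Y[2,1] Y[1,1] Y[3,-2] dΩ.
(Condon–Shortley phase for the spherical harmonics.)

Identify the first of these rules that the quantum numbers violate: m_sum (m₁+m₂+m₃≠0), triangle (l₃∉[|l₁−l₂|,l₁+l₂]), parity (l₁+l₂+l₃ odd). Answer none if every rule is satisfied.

none

azimuthal sum: 1 + 1 − 2 = 0  ✓
1 ≤ 3 ≤ 3 (triangle on l)  ✓
L = 2 + 1 + 3 = 6 (even)  ✓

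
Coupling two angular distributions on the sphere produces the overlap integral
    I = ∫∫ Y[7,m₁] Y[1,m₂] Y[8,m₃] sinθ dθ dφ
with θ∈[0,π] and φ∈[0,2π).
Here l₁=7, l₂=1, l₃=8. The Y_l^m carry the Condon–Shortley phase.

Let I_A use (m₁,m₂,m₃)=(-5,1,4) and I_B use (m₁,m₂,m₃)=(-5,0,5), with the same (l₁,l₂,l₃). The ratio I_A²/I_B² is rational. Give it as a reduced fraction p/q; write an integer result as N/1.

Shared (l₁,l₂,l₃)=(7,1,8): N and (l;000)² cancel in I_A²/I_B².
A: Δ = 0!·14!·2!/17! = 1/2040; Racah Σ t=0..0: t=0:+1/1916006400 = 1/1916006400; ⇒ 3j(7 1 8; -5 1 4)² = 1/340, sgn +1
B: Δ = 0!·14!·2!/17! = 1/2040; Racah Σ t=0..0: t=0:+1/958003200 = 1/958003200; ⇒ 3j(7 1 8; -5 0 5)² = 13/680, sgn -1
I_A²/I_B² = (1/340)/(13/680) = 2/13

2/13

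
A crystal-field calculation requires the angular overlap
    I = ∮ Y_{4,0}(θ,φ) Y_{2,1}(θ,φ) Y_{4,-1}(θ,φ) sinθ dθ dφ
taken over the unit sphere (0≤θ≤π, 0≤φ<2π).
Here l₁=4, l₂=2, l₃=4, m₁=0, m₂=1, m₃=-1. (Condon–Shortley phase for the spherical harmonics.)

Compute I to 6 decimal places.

Checks pass: Σm=0; 10 even; l₃=4∈[2,6].
(2·4+1)(2·2+1)(2·4+1) = 405
Δ: 2! 6! 2! / 11! → 1/13860
sum: t=0:+1/192 t=1:−1/36 t=2:+1/192 = -5/288
3j²(4 2 4; 0 0 0) = Δ·Π!·Σ² = 20/693  (sign -1)
sum: t=1:−1/72 t=2:+1/96 = -1/288
3j²(4 2 4; 0 1 -1) = Δ·Π!·Σ² = 1/462  (sign +1)
combine: 4πI² = 405·20/693·1/462 = 150/5929
take √, sign -1: I = -0.04486937

-0.044869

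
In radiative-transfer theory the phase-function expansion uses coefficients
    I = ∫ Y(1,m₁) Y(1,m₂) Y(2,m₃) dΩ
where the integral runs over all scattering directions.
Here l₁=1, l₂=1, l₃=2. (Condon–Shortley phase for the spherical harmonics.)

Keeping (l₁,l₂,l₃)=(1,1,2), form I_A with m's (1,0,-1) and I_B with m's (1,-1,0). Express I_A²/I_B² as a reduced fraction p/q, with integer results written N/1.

3/1

l's match ⇒ only the (l;m) 3-j factors differ between A and B.
A: triangle coeff Δ(1,1,2) = 1/30; Σ_t [0,0]: t=0:+1/2 = 1/2; (3j)²=1/10 [(1 1 2; 1 0 -1)], sign=-1
B: triangle coeff Δ(1,1,2) = 1/30; Σ_t [0,0]: t=0:+1/4 = 1/4; (3j)²=1/30 [(1 1 2; 1 -1 0)], sign=+1
I_A²/I_B² = (1/10)/(1/30) = 3/1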